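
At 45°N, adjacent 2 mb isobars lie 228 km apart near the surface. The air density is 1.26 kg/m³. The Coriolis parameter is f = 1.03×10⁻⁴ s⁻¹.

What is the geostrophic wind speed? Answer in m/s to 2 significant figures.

Pressure gradient: |∂P/∂n| = 200 Pa / 228000 m = 8.77×10⁻⁴ Pa/m
Geostrophic balance (pressure-gradient force = Coriolis force):
V_g = (1/(fρ)) |∂P/∂n| = 8.77×10⁻⁴ / (1.03×10⁻⁴ × 1.26) = 6.76 m/s

6.8 m/s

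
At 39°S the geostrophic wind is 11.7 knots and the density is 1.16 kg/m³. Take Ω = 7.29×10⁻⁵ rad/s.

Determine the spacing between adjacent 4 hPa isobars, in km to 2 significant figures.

620 km

Coriolis parameter at 39°S:
f = 2Ω sin φ = 2 × 7.29×10⁻⁵ × sin 39° = 9.18×10⁻⁵ s⁻¹
Wind speed in SI: 11.7 knots = 6.02 m/s
Geostrophic balance rearranged: |∂P/∂n| = f ρ V_g
|∂P/∂n| = 9.18×10⁻⁵ × 1.16 × 6.02 = 6.41×10⁻⁴ Pa/m
Isobar spacing: Δn = ΔP/|∂P/∂n| = 400 Pa / 6.41×10⁻⁴ Pa/m = 624380 m ≈ 620 km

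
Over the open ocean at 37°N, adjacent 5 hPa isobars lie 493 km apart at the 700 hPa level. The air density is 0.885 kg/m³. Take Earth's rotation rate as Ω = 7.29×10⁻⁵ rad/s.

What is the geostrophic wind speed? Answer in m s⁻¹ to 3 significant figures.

Coriolis parameter at 37°N:
f = 2Ω sin φ = 2 × 7.29×10⁻⁵ × sin 37° = 8.77×10⁻⁵ s⁻¹
Pressure gradient: |∂P/∂n| = 500 Pa / 493000 m = 1.01×10⁻³ Pa/m
Geostrophic balance (pressure-gradient force = Coriolis force):
V_g = (1/(fρ)) |∂P/∂n| = 1.01×10⁻³ / (8.77×10⁻⁵ × 0.885) = 13.1 m/s

13.1 m s⁻¹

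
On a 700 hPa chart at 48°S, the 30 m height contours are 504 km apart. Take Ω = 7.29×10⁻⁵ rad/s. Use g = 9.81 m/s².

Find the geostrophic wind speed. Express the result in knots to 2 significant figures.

10 knots

Coriolis parameter at 48°S:
f = 2Ω sin φ = 2 × 7.29×10⁻⁵ × sin 48° = 1.08×10⁻⁴ s⁻¹
Height gradient: |∂Z/∂n| = 30 m / 504000 m = 5.95×10⁻⁵
On a pressure surface, geostrophic balance gives V_g = (g/f)|∂Z/∂n|:
V_g = 9.81 × 5.95×10⁻⁵ / 1.08×10⁻⁴ = 5.39 m/s
Converting: 5.39 m/s × 1.944 = 10 knots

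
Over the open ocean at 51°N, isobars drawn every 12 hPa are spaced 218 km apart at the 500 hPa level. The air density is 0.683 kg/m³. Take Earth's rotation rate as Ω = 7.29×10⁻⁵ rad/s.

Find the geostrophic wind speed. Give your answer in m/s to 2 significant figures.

Coriolis parameter at 51°N:
f = 2Ω sin φ = 2 × 7.29×10⁻⁵ × sin 51° = 1.13×10⁻⁴ s⁻¹
Pressure gradient: |∂P/∂n| = 1200 Pa / 218000 m = 5.50×10⁻³ Pa/m
Geostrophic balance (pressure-gradient force = Coriolis force):
V_g = (1/(fρ)) |∂P/∂n| = 5.50×10⁻³ / (1.13×10⁻⁴ × 0.683) = 71.1 m/s

71 m/s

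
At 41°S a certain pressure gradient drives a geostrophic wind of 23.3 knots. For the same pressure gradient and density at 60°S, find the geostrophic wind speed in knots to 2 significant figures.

18 knots

With the same pressure gradient and density, V_g ∝ 1/f ∝ 1/sin φ.
V₂ = V₁ · sin φ₁ / sin φ₂ = 23.3 × sin 41° / sin 60°
V₂ = 23.3 × 0.6561/0.8660 = 18 knots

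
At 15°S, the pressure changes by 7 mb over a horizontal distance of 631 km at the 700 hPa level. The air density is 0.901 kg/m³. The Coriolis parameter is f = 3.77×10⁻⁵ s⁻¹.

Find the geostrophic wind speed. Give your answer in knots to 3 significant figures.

Pressure gradient: |∂P/∂n| = 700 Pa / 631000 m = 1.11×10⁻³ Pa/m
Geostrophic balance (pressure-gradient force = Coriolis force):
V_g = (1/(fρ)) |∂P/∂n| = 1.11×10⁻³ / (3.77×10⁻⁵ × 0.901) = 32.7 m/s
Converting: 32.7 m/s × 1.944 = 63.5 knots

63.5 knots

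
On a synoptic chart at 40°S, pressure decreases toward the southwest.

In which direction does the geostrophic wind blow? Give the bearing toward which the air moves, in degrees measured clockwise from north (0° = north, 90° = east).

The pressure-gradient force points toward the southwest (bearing 225°).
Geostrophic balance: in the Southern Hemisphere the Coriolis force deflects motion to the left, so the geostrophic wind blows 90° to the left of the pressure-gradient force (low pressure on the right).
Rotating 225° by 90° counterclockwise gives 135° — the wind blows toward the southeast.

135°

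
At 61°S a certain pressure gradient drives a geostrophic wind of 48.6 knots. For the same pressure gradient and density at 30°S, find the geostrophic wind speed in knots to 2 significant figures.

85 knots

With the same pressure gradient and density, V_g ∝ 1/f ∝ 1/sin φ.
V₂ = V₁ · sin φ₁ / sin φ₂ = 48.6 × sin 61° / sin 30°
V₂ = 48.6 × 0.8746/0.5000 = 85 knots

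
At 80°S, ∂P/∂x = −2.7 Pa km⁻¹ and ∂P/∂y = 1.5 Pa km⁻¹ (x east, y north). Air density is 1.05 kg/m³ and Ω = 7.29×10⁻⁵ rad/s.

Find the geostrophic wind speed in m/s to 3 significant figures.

Coriolis parameter at 80°S:
f = 2Ω sin φ = 2 × 7.29×10⁻⁵ × sin 80° = 1.44×10⁻⁴ s⁻¹
In the Southern Hemisphere f is negative: f = −1.44×10⁻⁴ s⁻¹.
Component geostrophic relations (x east, y north):
u_g = −(1/(fρ)) ∂P/∂y,  v_g = (1/(fρ)) ∂P/∂x
u_g = −(1.5×10⁻³)/(−1.44×10⁻⁴ × 1.05) = 9.95 m/s;  v_g = (−2.7×10⁻³)/(−1.44×10⁻⁴ × 1.05) = 17.9 m/s
|V_g| = √(u_g² + v_g²) = 20.5 m/s

20.5 m/s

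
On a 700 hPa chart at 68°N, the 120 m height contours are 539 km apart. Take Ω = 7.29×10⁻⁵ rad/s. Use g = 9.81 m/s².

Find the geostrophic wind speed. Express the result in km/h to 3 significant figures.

58.2 km/h

Coriolis parameter at 68°N:
f = 2Ω sin φ = 2 × 7.29×10⁻⁵ × sin 68° = 1.35×10⁻⁴ s⁻¹
Height gradient: |∂Z/∂n| = 120 m / 539000 m = 2.23×10⁻⁴
On a pressure surface, geostrophic balance gives V_g = (g/f)|∂Z/∂n|:
V_g = 9.81 × 2.23×10⁻⁴ / 1.35×10⁻⁴ = 16.2 m/s
Converting: 16.2 m/s × 3.6 = 58.2 km/h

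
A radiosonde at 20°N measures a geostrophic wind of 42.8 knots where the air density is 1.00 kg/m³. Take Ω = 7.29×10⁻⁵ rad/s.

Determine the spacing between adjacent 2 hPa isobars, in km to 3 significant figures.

182 km

Coriolis parameter at 20°N:
f = 2Ω sin φ = 2 × 7.29×10⁻⁵ × sin 20° = 4.99×10⁻⁵ s⁻¹
Wind speed in SI: 42.8 knots = 22.0 m/s
Geostrophic balance rearranged: |∂P/∂n| = f ρ V_g
|∂P/∂n| = 4.99×10⁻⁵ × 1.00 × 22.0 = 1.10×10⁻³ Pa/m
Isobar spacing: Δn = ΔP/|∂P/∂n| = 200 Pa / 1.10×10⁻³ Pa/m = 182154 m ≈ 182 km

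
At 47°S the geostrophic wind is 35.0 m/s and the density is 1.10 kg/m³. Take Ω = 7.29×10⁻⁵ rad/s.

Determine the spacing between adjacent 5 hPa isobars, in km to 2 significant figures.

120 km

Coriolis parameter at 47°S:
f = 2Ω sin φ = 2 × 7.29×10⁻⁵ × sin 47° = 1.07×10⁻⁴ s⁻¹
Geostrophic balance rearranged: |∂P/∂n| = f ρ V_g
|∂P/∂n| = 1.07×10⁻⁴ × 1.10 × 35.0 = 4.11×10⁻³ Pa/m
Isobar spacing: Δn = ΔP/|∂P/∂n| = 500 Pa / 4.11×10⁻³ Pa/m = 121794 m ≈ 120 km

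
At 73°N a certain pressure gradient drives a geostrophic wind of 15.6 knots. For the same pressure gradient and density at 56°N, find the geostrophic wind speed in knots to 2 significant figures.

18 knots

With the same pressure gradient and density, V_g ∝ 1/f ∝ 1/sin φ.
V₂ = V₁ · sin φ₁ / sin φ₂ = 15.6 × sin 73° / sin 56°
V₂ = 15.6 × 0.9563/0.8290 = 18 knots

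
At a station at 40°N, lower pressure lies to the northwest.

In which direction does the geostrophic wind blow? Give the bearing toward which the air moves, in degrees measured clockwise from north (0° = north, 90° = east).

The pressure-gradient force points toward the northwest (bearing 315°).
Geostrophic balance: in the Northern Hemisphere the Coriolis force deflects motion to the right, so the geostrophic wind blows 90° to the right of the pressure-gradient force (low pressure on the left).
Rotating 315° by 90° clockwise gives 045° — the wind blows toward the northeast.

045°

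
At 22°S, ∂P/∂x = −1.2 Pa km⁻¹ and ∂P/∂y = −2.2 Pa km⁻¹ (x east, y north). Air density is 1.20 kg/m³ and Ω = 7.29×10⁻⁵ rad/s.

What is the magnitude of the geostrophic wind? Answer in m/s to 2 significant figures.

38 m/s

Coriolis parameter at 22°S:
f = 2Ω sin φ = 2 × 7.29×10⁻⁵ × sin 22° = 5.46×10⁻⁵ s⁻¹
In the Southern Hemisphere f is negative: f = −5.46×10⁻⁵ s⁻¹.
Component geostrophic relations (x east, y north):
u_g = −(1/(fρ)) ∂P/∂y,  v_g = (1/(fρ)) ∂P/∂x
u_g = −(−2.2×10⁻³)/(−5.46×10⁻⁵ × 1.20) = −33.6 m/s;  v_g = (−1.2×10⁻³)/(−5.46×10⁻⁵ × 1.20) = 18.3 m/s
|V_g| = √(u_g² + v_g²) = 38.2 m/s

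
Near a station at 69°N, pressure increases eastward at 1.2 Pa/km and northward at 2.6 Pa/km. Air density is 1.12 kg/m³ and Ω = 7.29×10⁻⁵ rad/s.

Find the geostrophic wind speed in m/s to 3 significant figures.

Coriolis parameter at 69°N:
f = 2Ω sin φ = 2 × 7.29×10⁻⁵ × sin 69° = 1.36×10⁻⁴ s⁻¹
Component geostrophic relations (x east, y north):
u_g = −(1/(fρ)) ∂P/∂y,  v_g = (1/(fρ)) ∂P/∂x
u_g = −(2.6×10⁻³)/(1.36×10⁻⁴ × 1.12) = −17.1 m/s;  v_g = (1.2×10⁻³)/(1.36×10⁻⁴ × 1.12) = 7.87 m/s
|V_g| = √(u_g² + v_g²) = 18.8 m/s

18.8 m/s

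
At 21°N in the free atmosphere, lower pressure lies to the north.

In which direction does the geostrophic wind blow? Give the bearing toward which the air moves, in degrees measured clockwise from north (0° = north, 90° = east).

The pressure-gradient force points toward the north (bearing 000°).
Geostrophic balance: in the Northern Hemisphere the Coriolis force deflects motion to the right, so the geostrophic wind blows 90° to the right of the pressure-gradient force (low pressure on the left).
Rotating 000° by 90° clockwise gives 090° — the wind blows toward the east.

090°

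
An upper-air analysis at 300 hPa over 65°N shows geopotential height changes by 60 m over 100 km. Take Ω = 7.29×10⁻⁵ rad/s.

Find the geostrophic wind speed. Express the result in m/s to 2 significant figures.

45 m/s

Coriolis parameter at 65°N:
f = 2Ω sin φ = 2 × 7.29×10⁻⁵ × sin 65° = 1.32×10⁻⁴ s⁻¹
Height gradient: |∂Z/∂n| = 60 m / 100000 m = 6.00×10⁻⁴
On a pressure surface, geostrophic balance gives V_g = (g/f)|∂Z/∂n|:
V_g = 9.81 × 6.00×10⁻⁴ / 1.32×10⁻⁴ = 44.5 m/s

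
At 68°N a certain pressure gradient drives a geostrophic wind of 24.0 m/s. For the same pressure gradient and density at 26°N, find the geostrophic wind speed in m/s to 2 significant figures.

51 m/s

With the same pressure gradient and density, V_g ∝ 1/f ∝ 1/sin φ.
V₂ = V₁ · sin φ₁ / sin φ₂ = 24.0 × sin 68° / sin 26°
V₂ = 24.0 × 0.9272/0.4384 = 51 m/s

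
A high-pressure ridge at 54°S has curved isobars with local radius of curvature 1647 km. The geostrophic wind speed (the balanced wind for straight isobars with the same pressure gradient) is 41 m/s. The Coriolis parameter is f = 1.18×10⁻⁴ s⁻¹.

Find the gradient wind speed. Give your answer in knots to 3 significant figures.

Around a high, pressure-gradient force acts outward with centrifugal, so Coriolis balances both:
fV = (1/ρ)|∂P/∂n| + V²/R  →  V² − fR·V + fR·V_g = 0
With fR = 1.18×10⁻⁴ × 1647×10³ m = 194 m/s:
V = [fR − √((fR)² − 4 fR V_g)]/2 = [194 − √(194² − 4×194×41)]/2 = 58.8 m/s
Supergeostrophic (V > V_g = 41 m/s), as expected around a high.
Converting: 58.8 m/s × 1.944 = 114 knots

114 knots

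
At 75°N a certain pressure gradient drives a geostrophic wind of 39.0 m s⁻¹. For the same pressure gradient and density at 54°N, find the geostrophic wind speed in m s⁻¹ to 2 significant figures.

With the same pressure gradient and density, V_g ∝ 1/f ∝ 1/sin φ.
V₂ = V₁ · sin φ₁ / sin φ₂ = 39.0 × sin 75° / sin 54°
V₂ = 39.0 × 0.9659/0.8090 = 47 m s⁻¹

47 m s⁻¹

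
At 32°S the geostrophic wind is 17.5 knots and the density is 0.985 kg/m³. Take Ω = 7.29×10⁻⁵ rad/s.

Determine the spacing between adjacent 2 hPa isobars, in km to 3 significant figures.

292 km

Coriolis parameter at 32°S:
f = 2Ω sin φ = 2 × 7.29×10⁻⁵ × sin 32° = 7.73×10⁻⁵ s⁻¹
Wind speed in SI: 17.5 knots = 9.00 m/s
Geostrophic balance rearranged: |∂P/∂n| = f ρ V_g
|∂P/∂n| = 7.73×10⁻⁵ × 0.985 × 9.00 = 6.85×10⁻⁴ Pa/m
Isobar spacing: Δn = ΔP/|∂P/∂n| = 200 Pa / 6.85×10⁻⁴ Pa/m = 291911 m ≈ 292 km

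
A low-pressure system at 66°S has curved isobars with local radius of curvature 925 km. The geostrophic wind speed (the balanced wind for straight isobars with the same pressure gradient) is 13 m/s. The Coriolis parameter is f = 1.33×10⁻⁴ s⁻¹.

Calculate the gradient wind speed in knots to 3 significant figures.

Around a low, centrifugal force acts outward with Coriolis, so pressure-gradient force balances both:
(1/ρ)|∂P/∂n| = fV + V²/R  →  V² + fR·V − fR·V_g = 0
With fR = 1.33×10⁻⁴ × 925×10³ m = 123 m/s:
V = [−fR + √((fR)² + 4 fR V_g)]/2 = [−123 + √(123² + 4×123×13)]/2 = 11.9 m/s
Subgeostrophic (V < V_g = 13 m/s), as expected around a low.
Converting: 11.9 m/s × 1.944 = 23.0 knots

23.0 knots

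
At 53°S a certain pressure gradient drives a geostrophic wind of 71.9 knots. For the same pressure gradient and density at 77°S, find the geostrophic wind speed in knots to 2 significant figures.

With the same pressure gradient and density, V_g ∝ 1/f ∝ 1/sin φ.
V₂ = V₁ · sin φ₁ / sin φ₂ = 71.9 × sin 53° / sin 77°
V₂ = 71.9 × 0.7986/0.9744 = 59 knots

59 knots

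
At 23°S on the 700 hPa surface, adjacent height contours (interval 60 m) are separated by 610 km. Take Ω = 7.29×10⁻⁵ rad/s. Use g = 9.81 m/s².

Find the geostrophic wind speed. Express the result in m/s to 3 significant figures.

Coriolis parameter at 23°S:
f = 2Ω sin φ = 2 × 7.29×10⁻⁵ × sin 23° = 5.70×10⁻⁵ s⁻¹
Height gradient: |∂Z/∂n| = 60 m / 610000 m = 9.84×10⁻⁵
On a pressure surface, geostrophic balance gives V_g = (g/f)|∂Z/∂n|:
V_g = 9.81 × 9.84×10⁻⁵ / 5.70×10⁻⁵ = 16.9 m/s

16.9 m/s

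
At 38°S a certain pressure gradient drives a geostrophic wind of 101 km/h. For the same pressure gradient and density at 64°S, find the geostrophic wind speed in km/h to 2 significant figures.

69 km/h

With the same pressure gradient and density, V_g ∝ 1/f ∝ 1/sin φ.
V₂ = V₁ · sin φ₁ / sin φ₂ = 101 × sin 38° / sin 64°
V₂ = 101 × 0.6157/0.8988 = 69 km/h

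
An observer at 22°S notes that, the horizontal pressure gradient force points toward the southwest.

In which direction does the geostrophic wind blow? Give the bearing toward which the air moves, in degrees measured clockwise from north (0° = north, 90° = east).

135°

The pressure-gradient force points toward the southwest (bearing 225°).
Geostrophic balance: in the Southern Hemisphere the Coriolis force deflects motion to the left, so the geostrophic wind blows 90° to the left of the pressure-gradient force (low pressure on the right).
Rotating 225° by 90° counterclockwise gives 135° — the wind blows toward the southeast.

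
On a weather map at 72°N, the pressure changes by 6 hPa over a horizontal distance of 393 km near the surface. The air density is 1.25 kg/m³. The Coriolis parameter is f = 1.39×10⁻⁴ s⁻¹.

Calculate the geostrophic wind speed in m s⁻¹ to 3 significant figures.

Pressure gradient: |∂P/∂n| = 600 Pa / 393000 m = 1.53×10⁻³ Pa/m
Geostrophic balance (pressure-gradient force = Coriolis force):
V_g = (1/(fρ)) |∂P/∂n| = 1.53×10⁻³ / (1.39×10⁻⁴ × 1.25) = 8.79 m/s

8.79 m s⁻¹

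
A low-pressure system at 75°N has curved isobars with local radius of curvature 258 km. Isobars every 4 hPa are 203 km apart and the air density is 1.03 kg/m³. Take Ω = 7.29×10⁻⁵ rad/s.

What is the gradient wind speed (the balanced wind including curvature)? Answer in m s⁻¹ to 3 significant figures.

Coriolis parameter at 75°N:
f = 2Ω sin φ = 2 × 7.29×10⁻⁵ × sin 75° = 1.41×10⁻⁴ s⁻¹
Pressure gradient: |∂P/∂n| = 400 Pa / 203000 m = 1.97×10⁻³ Pa/m
Geostrophic speed: V_g = |∂P/∂n|/(fρ) = 1.97×10⁻³/(1.41×10⁻⁴ × 1.03) = 13.6 m/s
Around a low, centrifugal force acts outward with Coriolis, so pressure-gradient force balances both:
(1/ρ)|∂P/∂n| = fV + V²/R  →  V² + fR·V − fR·V_g = 0
With fR = 1.41×10⁻⁴ × 258×10³ m = 36.3 m/s:
V = [−fR + √((fR)² + 4 fR V_g)]/2 = [−36.3 + √(36.3² + 4×36.3×13.6)]/2 = 10.5 m/s
Subgeostrophic (V < V_g = 13.6 m/s), as expected around a low.

10.5 m s⁻¹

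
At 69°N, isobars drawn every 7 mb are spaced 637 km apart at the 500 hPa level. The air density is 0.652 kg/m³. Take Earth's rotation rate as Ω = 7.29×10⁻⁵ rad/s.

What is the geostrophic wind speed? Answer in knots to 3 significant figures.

Coriolis parameter at 69°N:
f = 2Ω sin φ = 2 × 7.29×10⁻⁵ × sin 69° = 1.36×10⁻⁴ s⁻¹
Pressure gradient: |∂P/∂n| = 700 Pa / 637000 m = 1.10×10⁻³ Pa/m
Geostrophic balance (pressure-gradient force = Coriolis force):
V_g = (1/(fρ)) |∂P/∂n| = 1.10×10⁻³ / (1.36×10⁻⁴ × 0.652) = 12.4 m/s
Converting: 12.4 m/s × 1.944 = 24.1 knots

24.1 knots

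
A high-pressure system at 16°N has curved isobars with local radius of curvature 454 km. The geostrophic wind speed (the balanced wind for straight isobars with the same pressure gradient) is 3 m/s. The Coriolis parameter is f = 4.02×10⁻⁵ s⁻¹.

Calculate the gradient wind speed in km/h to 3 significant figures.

13.6 km/h

Around a high, pressure-gradient force acts outward with centrifugal, so Coriolis balances both:
fV = (1/ρ)|∂P/∂n| + V²/R  →  V² − fR·V + fR·V_g = 0
With fR = 4.02×10⁻⁵ × 454×10³ m = 18.3 m/s:
V = [fR − √((fR)² − 4 fR V_g)]/2 = [18.3 − √(18.3² − 4×18.3×3)]/2 = 3.78 m/s
Supergeostrophic (V > V_g = 3 m/s), as expected around a high.
Converting: 3.78 m/s × 3.6 = 13.6 km/h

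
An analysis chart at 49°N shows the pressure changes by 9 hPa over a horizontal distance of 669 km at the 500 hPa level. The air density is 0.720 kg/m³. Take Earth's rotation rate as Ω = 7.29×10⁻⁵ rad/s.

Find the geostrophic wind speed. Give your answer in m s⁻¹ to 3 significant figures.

17.0 m s⁻¹

Coriolis parameter at 49°N:
f = 2Ω sin φ = 2 × 7.29×10⁻⁵ × sin 49° = 1.10×10⁻⁴ s⁻¹
Pressure gradient: |∂P/∂n| = 900 Pa / 669000 m = 1.35×10⁻³ Pa/m
Geostrophic balance (pressure-gradient force = Coriolis force):
V_g = (1/(fρ)) |∂P/∂n| = 1.35×10⁻³ / (1.10×10⁻⁴ × 0.720) = 17.0 m/s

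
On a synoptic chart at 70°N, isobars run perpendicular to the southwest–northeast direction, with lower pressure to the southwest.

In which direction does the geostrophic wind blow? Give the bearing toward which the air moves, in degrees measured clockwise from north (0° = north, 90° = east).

315°

The pressure-gradient force points toward the southwest (bearing 225°).
Geostrophic balance: in the Northern Hemisphere the Coriolis force deflects motion to the right, so the geostrophic wind blows 90° to the right of the pressure-gradient force (low pressure on the left).
Rotating 225° by 90° clockwise gives 315° — the wind blows toward the northwest.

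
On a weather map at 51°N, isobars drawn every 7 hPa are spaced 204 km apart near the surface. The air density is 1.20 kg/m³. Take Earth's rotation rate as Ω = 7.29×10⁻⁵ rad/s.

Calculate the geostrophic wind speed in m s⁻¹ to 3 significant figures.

25.2 m s⁻¹

Coriolis parameter at 51°N:
f = 2Ω sin φ = 2 × 7.29×10⁻⁵ × sin 51° = 1.13×10⁻⁴ s⁻¹
Pressure gradient: |∂P/∂n| = 700 Pa / 204000 m = 3.43×10⁻³ Pa/m
Geostrophic balance (pressure-gradient force = Coriolis force):
V_g = (1/(fρ)) |∂P/∂n| = 3.43×10⁻³ / (1.13×10⁻⁴ × 1.20) = 25.2 m/s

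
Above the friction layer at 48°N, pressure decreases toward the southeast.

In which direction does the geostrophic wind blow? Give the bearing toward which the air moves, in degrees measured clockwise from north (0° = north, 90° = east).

The pressure-gradient force points toward the southeast (bearing 135°).
Geostrophic balance: in the Northern Hemisphere the Coriolis force deflects motion to the right, so the geostrophic wind blows 90° to the right of the pressure-gradient force (low pressure on the left).
Rotating 135° by 90° clockwise gives 225° — the wind blows toward the southwest.

225°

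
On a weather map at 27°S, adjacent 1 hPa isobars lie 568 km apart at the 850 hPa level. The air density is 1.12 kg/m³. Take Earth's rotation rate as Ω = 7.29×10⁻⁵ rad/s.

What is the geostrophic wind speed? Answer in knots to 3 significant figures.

4.62 knots

Coriolis parameter at 27°S:
f = 2Ω sin φ = 2 × 7.29×10⁻⁵ × sin 27° = 6.62×10⁻⁵ s⁻¹
Pressure gradient: |∂P/∂n| = 100 Pa / 568000 m = 1.76×10⁻⁴ Pa/m
Geostrophic balance (pressure-gradient force = Coriolis force):
V_g = (1/(fρ)) |∂P/∂n| = 1.76×10⁻⁴ / (6.62×10⁻⁵ × 1.12) = 2.37 m/s
Converting: 2.37 m/s × 1.944 = 4.62 knots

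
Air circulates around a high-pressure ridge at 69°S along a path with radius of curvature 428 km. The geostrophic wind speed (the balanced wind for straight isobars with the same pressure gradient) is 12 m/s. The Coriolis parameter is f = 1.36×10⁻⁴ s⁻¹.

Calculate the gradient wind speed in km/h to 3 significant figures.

Around a high, pressure-gradient force acts outward with centrifugal, so Coriolis balances both:
fV = (1/ρ)|∂P/∂n| + V²/R  →  V² − fR·V + fR·V_g = 0
With fR = 1.36×10⁻⁴ × 428×10³ m = 58.2 m/s:
V = [fR − √((fR)² − 4 fR V_g)]/2 = [58.2 − √(58.2² − 4×58.2×12)]/2 = 16.9 m/s
Supergeostrophic (V > V_g = 12 m/s), as expected around a high.
Converting: 16.9 m/s × 3.6 = 60.9 km/h

60.9 km/h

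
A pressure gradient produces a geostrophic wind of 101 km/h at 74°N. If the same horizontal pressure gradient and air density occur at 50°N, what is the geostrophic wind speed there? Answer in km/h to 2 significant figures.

130 km/h

With the same pressure gradient and density, V_g ∝ 1/f ∝ 1/sin φ.
V₂ = V₁ · sin φ₁ / sin φ₂ = 101 × sin 74° / sin 50°
V₂ = 101 × 0.9613/0.7660 = 130 km/h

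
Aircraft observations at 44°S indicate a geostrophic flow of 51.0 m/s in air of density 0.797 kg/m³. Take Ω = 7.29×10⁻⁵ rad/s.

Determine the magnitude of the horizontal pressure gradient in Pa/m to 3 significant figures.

4.12×10⁻³ Pa/m

Coriolis parameter at 44°S:
f = 2Ω sin φ = 2 × 7.29×10⁻⁵ × sin 44° = 1.01×10⁻⁴ s⁻¹
Geostrophic balance rearranged: |∂P/∂n| = f ρ V_g
|∂P/∂n| = 1.01×10⁻⁴ × 0.797 × 51.0 = 4.12×10⁻³ Pa/m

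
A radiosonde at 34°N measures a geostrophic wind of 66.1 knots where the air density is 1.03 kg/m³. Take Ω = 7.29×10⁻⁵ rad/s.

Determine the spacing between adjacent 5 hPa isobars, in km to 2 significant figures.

180 km

Coriolis parameter at 34°N:
f = 2Ω sin φ = 2 × 7.29×10⁻⁵ × sin 34° = 8.15×10⁻⁵ s⁻¹
Wind speed in SI: 66.1 knots = 34.0 m/s
Geostrophic balance rearranged: |∂P/∂n| = f ρ V_g
|∂P/∂n| = 8.15×10⁻⁵ × 1.03 × 34.0 = 2.86×10⁻³ Pa/m
Isobar spacing: Δn = ΔP/|∂P/∂n| = 500 Pa / 2.86×10⁻³ Pa/m = 175095 m ≈ 180 km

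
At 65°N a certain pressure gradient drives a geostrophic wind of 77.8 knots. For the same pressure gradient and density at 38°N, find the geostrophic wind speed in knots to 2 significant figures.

110 knots

With the same pressure gradient and density, V_g ∝ 1/f ∝ 1/sin φ.
V₂ = V₁ · sin φ₁ / sin φ₂ = 77.8 × sin 65° / sin 38°
V₂ = 77.8 × 0.9063/0.6157 = 110 knots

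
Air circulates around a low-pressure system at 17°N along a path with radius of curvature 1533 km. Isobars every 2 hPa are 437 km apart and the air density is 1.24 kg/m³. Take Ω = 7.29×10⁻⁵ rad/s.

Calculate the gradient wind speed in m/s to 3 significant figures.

7.74 m/s

Coriolis parameter at 17°N:
f = 2Ω sin φ = 2 × 7.29×10⁻⁵ × sin 17° = 4.26×10⁻⁵ s⁻¹
Pressure gradient: |∂P/∂n| = 200 Pa / 437000 m = 4.58×10⁻⁴ Pa/m
Geostrophic speed: V_g = |∂P/∂n|/(fρ) = 4.58×10⁻⁴/(4.26×10⁻⁵ × 1.24) = 8.66 m/s
Around a low, centrifugal force acts outward with Coriolis, so pressure-gradient force balances both:
(1/ρ)|∂P/∂n| = fV + V²/R  →  V² + fR·V − fR·V_g = 0
With fR = 4.26×10⁻⁵ × 1533×10³ m = 65.3 m/s:
V = [−fR + √((fR)² + 4 fR V_g)]/2 = [−65.3 + √(65.3² + 4×65.3×8.66)]/2 = 7.74 m/s
Subgeostrophic (V < V_g = 8.66 m/s), as expected around a low.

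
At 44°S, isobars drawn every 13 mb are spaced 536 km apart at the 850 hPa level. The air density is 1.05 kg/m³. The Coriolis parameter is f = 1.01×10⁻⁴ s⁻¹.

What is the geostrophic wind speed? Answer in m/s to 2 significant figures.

Pressure gradient: |∂P/∂n| = 1300 Pa / 536000 m = 2.43×10⁻³ Pa/m
Geostrophic balance (pressure-gradient force = Coriolis force):
V_g = (1/(fρ)) |∂P/∂n| = 2.43×10⁻³ / (1.01×10⁻⁴ × 1.05) = 22.9 m/s

23 m/s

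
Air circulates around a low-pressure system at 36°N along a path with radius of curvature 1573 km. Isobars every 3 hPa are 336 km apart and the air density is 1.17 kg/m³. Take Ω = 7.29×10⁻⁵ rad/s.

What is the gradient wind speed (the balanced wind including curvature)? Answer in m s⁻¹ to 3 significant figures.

8.38 m s⁻¹

Coriolis parameter at 36°N:
f = 2Ω sin φ = 2 × 7.29×10⁻⁵ × sin 36° = 8.57×10⁻⁵ s⁻¹
Pressure gradient: |∂P/∂n| = 300 Pa / 336000 m = 8.93×10⁻⁴ Pa/m
Geostrophic speed: V_g = |∂P/∂n|/(fρ) = 8.93×10⁻⁴/(8.57×10⁻⁵ × 1.17) = 8.90 m/s
Around a low, centrifugal force acts outward with Coriolis, so pressure-gradient force balances both:
(1/ρ)|∂P/∂n| = fV + V²/R  →  V² + fR·V − fR·V_g = 0
With fR = 8.57×10⁻⁵ × 1573×10³ m = 135 m/s:
V = [−fR + √((fR)² + 4 fR V_g)]/2 = [−135 + √(135² + 4×135×8.9)]/2 = 8.38 m/s
Subgeostrophic (V < V_g = 8.9 m/s), as expected around a low.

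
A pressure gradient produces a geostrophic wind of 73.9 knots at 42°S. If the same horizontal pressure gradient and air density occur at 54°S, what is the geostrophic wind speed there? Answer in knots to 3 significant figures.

With the same pressure gradient and density, V_g ∝ 1/f ∝ 1/sin φ.
V₂ = V₁ · sin φ₁ / sin φ₂ = 73.9 × sin 42° / sin 54°
V₂ = 73.9 × 0.6691/0.8090 = 61.1 knots

61.1 knots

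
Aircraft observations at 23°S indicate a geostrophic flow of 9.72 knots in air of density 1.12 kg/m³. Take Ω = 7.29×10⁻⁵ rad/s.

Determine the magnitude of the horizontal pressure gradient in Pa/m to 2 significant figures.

3.2×10⁻⁴ Pa/m

Coriolis parameter at 23°S:
f = 2Ω sin φ = 2 × 7.29×10⁻⁵ × sin 23° = 5.70×10⁻⁵ s⁻¹
Wind speed in SI: 9.72 knots = 5.00 m/s
Geostrophic balance rearranged: |∂P/∂n| = f ρ V_g
|∂P/∂n| = 5.70×10⁻⁵ × 1.12 × 5.00 = 3.19×10⁻⁴ Pa/m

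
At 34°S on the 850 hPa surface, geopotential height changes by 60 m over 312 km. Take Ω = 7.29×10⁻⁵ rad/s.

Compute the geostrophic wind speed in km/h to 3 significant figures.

Coriolis parameter at 34°S:
f = 2Ω sin φ = 2 × 7.29×10⁻⁵ × sin 34° = 8.15×10⁻⁵ s⁻¹
Height gradient: |∂Z/∂n| = 60 m / 312000 m = 1.92×10⁻⁴
On a pressure surface, geostrophic balance gives V_g = (g/f)|∂Z/∂n|:
V_g = 9.81 × 1.92×10⁻⁴ / 8.15×10⁻⁵ = 23.1 m/s
Converting: 23.1 m/s × 3.6 = 83.3 km/h

83.3 km/h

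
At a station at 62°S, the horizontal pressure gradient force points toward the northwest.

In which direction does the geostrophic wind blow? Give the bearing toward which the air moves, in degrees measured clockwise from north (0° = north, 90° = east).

The pressure-gradient force points toward the northwest (bearing 315°).
Geostrophic balance: in the Southern Hemisphere the Coriolis force deflects motion to the left, so the geostrophic wind blows 90° to the left of the pressure-gradient force (low pressure on the right).
Rotating 315° by 90° counterclockwise gives 225° — the wind blows toward the southwest.

225°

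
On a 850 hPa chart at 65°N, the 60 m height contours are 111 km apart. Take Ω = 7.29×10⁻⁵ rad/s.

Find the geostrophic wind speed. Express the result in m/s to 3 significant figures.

Coriolis parameter at 65°N:
f = 2Ω sin φ = 2 × 7.29×10⁻⁵ × sin 65° = 1.32×10⁻⁴ s⁻¹
Height gradient: |∂Z/∂n| = 60 m / 111000 m = 5.41×10⁻⁴
On a pressure surface, geostrophic balance gives V_g = (g/f)|∂Z/∂n|:
V_g = 9.81 × 5.41×10⁻⁴ / 1.32×10⁻⁴ = 40.1 m/s

40.1 m/s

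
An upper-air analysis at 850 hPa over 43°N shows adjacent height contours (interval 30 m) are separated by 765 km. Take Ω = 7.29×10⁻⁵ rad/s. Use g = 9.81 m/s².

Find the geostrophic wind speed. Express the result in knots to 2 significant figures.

7.5 knots

Coriolis parameter at 43°N:
f = 2Ω sin φ = 2 × 7.29×10⁻⁵ × sin 43° = 9.94×10⁻⁵ s⁻¹
Height gradient: |∂Z/∂n| = 30 m / 765000 m = 3.92×10⁻⁵
On a pressure surface, geostrophic balance gives V_g = (g/f)|∂Z/∂n|:
V_g = 9.81 × 3.92×10⁻⁵ / 9.94×10⁻⁵ = 3.87 m/s
Converting: 3.87 m/s × 1.944 = 7.5 knots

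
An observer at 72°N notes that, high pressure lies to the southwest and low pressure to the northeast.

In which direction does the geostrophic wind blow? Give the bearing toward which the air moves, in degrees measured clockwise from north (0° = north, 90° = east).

The pressure-gradient force points toward the northeast (bearing 045°).
Geostrophic balance: in the Northern Hemisphere the Coriolis force deflects motion to the right, so the geostrophic wind blows 90° to the right of the pressure-gradient force (low pressure on the left).
Rotating 045° by 90° clockwise gives 135° — the wind blows toward the southeast.

135°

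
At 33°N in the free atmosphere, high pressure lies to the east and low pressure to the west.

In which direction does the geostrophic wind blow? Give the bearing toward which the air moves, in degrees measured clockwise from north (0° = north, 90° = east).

000°

The pressure-gradient force points toward the west (bearing 270°).
Geostrophic balance: in the Northern Hemisphere the Coriolis force deflects motion to the right, so the geostrophic wind blows 90° to the right of the pressure-gradient force (low pressure on the left).
Rotating 270° by 90° clockwise gives 000° — the wind blows toward the north.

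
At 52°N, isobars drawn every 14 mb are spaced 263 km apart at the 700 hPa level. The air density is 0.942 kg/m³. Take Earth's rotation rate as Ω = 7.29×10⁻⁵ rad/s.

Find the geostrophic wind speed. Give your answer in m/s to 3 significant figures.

49.2 m/s

Coriolis parameter at 52°N:
f = 2Ω sin φ = 2 × 7.29×10⁻⁵ × sin 52° = 1.15×10⁻⁴ s⁻¹
Pressure gradient: |∂P/∂n| = 1400 Pa / 263000 m = 5.32×10⁻³ Pa/m
Geostrophic balance (pressure-gradient force = Coriolis force):
V_g = (1/(fρ)) |∂P/∂n| = 5.32×10⁻³ / (1.15×10⁻⁴ × 0.942) = 49.2 m/s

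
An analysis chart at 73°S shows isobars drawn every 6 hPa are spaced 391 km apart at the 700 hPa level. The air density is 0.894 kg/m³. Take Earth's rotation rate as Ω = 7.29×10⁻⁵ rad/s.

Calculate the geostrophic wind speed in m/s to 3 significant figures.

Coriolis parameter at 73°S:
f = 2Ω sin φ = 2 × 7.29×10⁻⁵ × sin 73° = 1.39×10⁻⁴ s⁻¹
Pressure gradient: |∂P/∂n| = 600 Pa / 391000 m = 1.53×10⁻³ Pa/m
Geostrophic balance (pressure-gradient force = Coriolis force):
V_g = (1/(fρ)) |∂P/∂n| = 1.53×10⁻³ / (1.39×10⁻⁴ × 0.894) = 12.3 m/s

12.3 m/s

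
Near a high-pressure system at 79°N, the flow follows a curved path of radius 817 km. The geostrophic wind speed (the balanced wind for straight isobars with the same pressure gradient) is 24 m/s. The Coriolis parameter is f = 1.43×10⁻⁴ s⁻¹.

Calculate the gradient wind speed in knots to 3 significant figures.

65.6 knots

Around a high, pressure-gradient force acts outward with centrifugal, so Coriolis balances both:
fV = (1/ρ)|∂P/∂n| + V²/R  →  V² − fR·V + fR·V_g = 0
With fR = 1.43×10⁻⁴ × 817×10³ m = 117 m/s:
V = [fR − √((fR)² − 4 fR V_g)]/2 = [117 − √(117² − 4×117×24)]/2 = 33.7 m/s
Supergeostrophic (V > V_g = 24 m/s), as expected around a high.
Converting: 33.7 m/s × 1.944 = 65.6 knots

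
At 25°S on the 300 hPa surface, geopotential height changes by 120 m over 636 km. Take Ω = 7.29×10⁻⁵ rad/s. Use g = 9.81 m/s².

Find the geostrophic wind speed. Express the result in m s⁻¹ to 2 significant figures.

Coriolis parameter at 25°S:
f = 2Ω sin φ = 2 × 7.29×10⁻⁵ × sin 25° = 6.16×10⁻⁵ s⁻¹
Height gradient: |∂Z/∂n| = 120 m / 636000 m = 1.89×10⁻⁴
On a pressure surface, geostrophic balance gives V_g = (g/f)|∂Z/∂n|:
V_g = 9.81 × 1.89×10⁻⁴ / 6.16×10⁻⁵ = 30.0 m/s

30 m s⁻¹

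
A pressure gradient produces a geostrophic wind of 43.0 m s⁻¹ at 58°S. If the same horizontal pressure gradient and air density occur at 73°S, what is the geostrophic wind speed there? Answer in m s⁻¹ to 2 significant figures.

With the same pressure gradient and density, V_g ∝ 1/f ∝ 1/sin φ.
V₂ = V₁ · sin φ₁ / sin φ₂ = 43.0 × sin 58° / sin 73°
V₂ = 43.0 × 0.8480/0.9563 = 38 m s⁻¹

38 m s⁻¹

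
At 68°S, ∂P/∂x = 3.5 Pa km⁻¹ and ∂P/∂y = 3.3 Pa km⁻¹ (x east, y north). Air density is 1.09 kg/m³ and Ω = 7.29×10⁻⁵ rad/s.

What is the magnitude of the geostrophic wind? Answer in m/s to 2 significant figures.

33 m/s

Coriolis parameter at 68°S:
f = 2Ω sin φ = 2 × 7.29×10⁻⁵ × sin 68° = 1.35×10⁻⁴ s⁻¹
In the Southern Hemisphere f is negative: f = −1.35×10⁻⁴ s⁻¹.
Component geostrophic relations (x east, y north):
u_g = −(1/(fρ)) ∂P/∂y,  v_g = (1/(fρ)) ∂P/∂x
u_g = −(3.3×10⁻³)/(−1.35×10⁻⁴ × 1.09) = 22.4 m/s;  v_g = (3.5×10⁻³)/(−1.35×10⁻⁴ × 1.09) = −23.8 m/s
|V_g| = √(u_g² + v_g²) = 32.6 m/s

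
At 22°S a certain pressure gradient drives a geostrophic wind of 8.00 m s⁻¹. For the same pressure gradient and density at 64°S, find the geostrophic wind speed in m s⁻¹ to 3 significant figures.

3.33 m s⁻¹

With the same pressure gradient and density, V_g ∝ 1/f ∝ 1/sin φ.
V₂ = V₁ · sin φ₁ / sin φ₂ = 8.00 × sin 22° / sin 64°
V₂ = 8.00 × 0.3746/0.8988 = 3.33 m s⁻¹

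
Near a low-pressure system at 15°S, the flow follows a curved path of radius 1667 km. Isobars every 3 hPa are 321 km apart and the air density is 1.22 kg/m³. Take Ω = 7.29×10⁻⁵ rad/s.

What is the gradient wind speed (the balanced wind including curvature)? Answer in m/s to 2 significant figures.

16 m/s

Coriolis parameter at 15°S:
f = 2Ω sin φ = 2 × 7.29×10⁻⁵ × sin 15° = 3.77×10⁻⁵ s⁻¹
Pressure gradient: |∂P/∂n| = 300 Pa / 321000 m = 9.35×10⁻⁴ Pa/m
Geostrophic speed: V_g = |∂P/∂n|/(fρ) = 9.35×10⁻⁴/(3.77×10⁻⁵ × 1.22) = 20.3 m/s
Around a low, centrifugal force acts outward with Coriolis, so pressure-gradient force balances both:
(1/ρ)|∂P/∂n| = fV + V²/R  →  V² + fR·V − fR·V_g = 0
With fR = 3.77×10⁻⁵ × 1667×10³ m = 62.9 m/s:
V = [−fR + √((fR)² + 4 fR V_g)]/2 = [−62.9 + √(62.9² + 4×62.9×20.3)]/2 = 16.2 m/s
Subgeostrophic (V < V_g = 20.3 m/s), as expected around a low.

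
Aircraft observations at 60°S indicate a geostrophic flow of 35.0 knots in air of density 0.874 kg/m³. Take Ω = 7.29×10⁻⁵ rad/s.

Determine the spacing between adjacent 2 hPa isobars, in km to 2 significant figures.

Coriolis parameter at 60°S:
f = 2Ω sin φ = 2 × 7.29×10⁻⁵ × sin 60° = 1.26×10⁻⁴ s⁻¹
Wind speed in SI: 35.0 knots = 18.0 m/s
Geostrophic balance rearranged: |∂P/∂n| = f ρ V_g
|∂P/∂n| = 1.26×10⁻⁴ × 0.874 × 18.0 = 1.99×10⁻³ Pa/m
Isobar spacing: Δn = ΔP/|∂P/∂n| = 200 Pa / 1.99×10⁻³ Pa/m = 100652 m ≈ 100 km

100 km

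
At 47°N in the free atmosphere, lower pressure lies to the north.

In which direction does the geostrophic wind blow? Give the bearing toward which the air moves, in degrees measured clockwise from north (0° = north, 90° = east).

The pressure-gradient force points toward the north (bearing 000°).
Geostrophic balance: in the Northern Hemisphere the Coriolis force deflects motion to the right, so the geostrophic wind blows 90° to the right of the pressure-gradient force (low pressure on the left).
Rotating 000° by 90° clockwise gives 090° — the wind blows toward the east.

090°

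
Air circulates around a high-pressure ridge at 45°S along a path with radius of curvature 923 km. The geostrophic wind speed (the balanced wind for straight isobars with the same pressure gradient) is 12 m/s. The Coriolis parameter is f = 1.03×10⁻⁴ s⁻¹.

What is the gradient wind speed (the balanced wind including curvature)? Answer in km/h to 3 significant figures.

Around a high, pressure-gradient force acts outward with centrifugal, so Coriolis balances both:
fV = (1/ρ)|∂P/∂n| + V²/R  →  V² − fR·V + fR·V_g = 0
With fR = 1.03×10⁻⁴ × 923×10³ m = 95.1 m/s:
V = [fR − √((fR)² − 4 fR V_g)]/2 = [95.1 − √(95.1² − 4×95.1×12)]/2 = 14.1 m/s
Supergeostrophic (V > V_g = 12 m/s), as expected around a high.
Converting: 14.1 m/s × 3.6 = 50.7 km/h

50.7 km/h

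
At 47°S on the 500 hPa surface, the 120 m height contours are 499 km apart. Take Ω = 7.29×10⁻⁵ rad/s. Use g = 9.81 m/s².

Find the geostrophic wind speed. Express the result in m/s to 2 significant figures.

Coriolis parameter at 47°S:
f = 2Ω sin φ = 2 × 7.29×10⁻⁵ × sin 47° = 1.07×10⁻⁴ s⁻¹
Height gradient: |∂Z/∂n| = 120 m / 499000 m = 2.40×10⁻⁴
On a pressure surface, geostrophic balance gives V_g = (g/f)|∂Z/∂n|:
V_g = 9.81 × 2.40×10⁻⁴ / 1.07×10⁻⁴ = 22.1 m/s

22 m/s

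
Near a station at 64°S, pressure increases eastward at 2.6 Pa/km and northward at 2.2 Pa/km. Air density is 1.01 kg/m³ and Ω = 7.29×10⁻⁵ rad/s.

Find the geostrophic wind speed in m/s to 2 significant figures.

26 m/s

Coriolis parameter at 64°S:
f = 2Ω sin φ = 2 × 7.29×10⁻⁵ × sin 64° = 1.31×10⁻⁴ s⁻¹
In the Southern Hemisphere f is negative: f = −1.31×10⁻⁴ s⁻¹.
Component geostrophic relations (x east, y north):
u_g = −(1/(fρ)) ∂P/∂y,  v_g = (1/(fρ)) ∂P/∂x
u_g = −(2.2×10⁻³)/(−1.31×10⁻⁴ × 1.01) = 16.6 m/s;  v_g = (2.6×10⁻³)/(−1.31×10⁻⁴ × 1.01) = −19.6 m/s
|V_g| = √(u_g² + v_g²) = 25.7 m/s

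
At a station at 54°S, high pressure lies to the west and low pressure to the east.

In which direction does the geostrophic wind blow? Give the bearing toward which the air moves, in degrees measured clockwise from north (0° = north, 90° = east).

000°

The pressure-gradient force points toward the east (bearing 090°).
Geostrophic balance: in the Southern Hemisphere the Coriolis force deflects motion to the left, so the geostrophic wind blows 90° to the left of the pressure-gradient force (low pressure on the right).
Rotating 090° by 90° counterclockwise gives 000° — the wind blows toward the north.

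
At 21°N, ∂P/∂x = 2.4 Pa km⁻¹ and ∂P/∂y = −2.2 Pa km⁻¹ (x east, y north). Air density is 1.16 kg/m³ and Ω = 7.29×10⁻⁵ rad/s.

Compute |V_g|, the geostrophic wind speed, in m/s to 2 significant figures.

Coriolis parameter at 21°N:
f = 2Ω sin φ = 2 × 7.29×10⁻⁵ × sin 21° = 5.23×10⁻⁵ s⁻¹
Component geostrophic relations (x east, y north):
u_g = −(1/(fρ)) ∂P/∂y,  v_g = (1/(fρ)) ∂P/∂x
u_g = −(−2.2×10⁻³)/(5.23×10⁻⁵ × 1.16) = 36.3 m/s;  v_g = (2.4×10⁻³)/(5.23×10⁻⁵ × 1.16) = 39.6 m/s
|V_g| = √(u_g² + v_g²) = 53.7 m/s

54 m/s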